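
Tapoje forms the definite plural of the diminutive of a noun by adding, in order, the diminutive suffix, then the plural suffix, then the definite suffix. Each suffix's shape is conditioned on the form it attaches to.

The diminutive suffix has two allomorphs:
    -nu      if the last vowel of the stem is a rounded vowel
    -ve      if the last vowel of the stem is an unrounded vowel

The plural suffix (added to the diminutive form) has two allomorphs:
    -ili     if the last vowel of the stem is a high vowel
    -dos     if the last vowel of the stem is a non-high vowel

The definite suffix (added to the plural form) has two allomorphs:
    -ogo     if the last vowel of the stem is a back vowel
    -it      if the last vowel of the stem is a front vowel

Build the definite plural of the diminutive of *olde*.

oldevedosogo

*olde* — last vowel /e/ (an unrounded vowel) → -ve → *oldeve*.
Since the last vowel of the diminutive form *oldeve* is /e/ (a non-high vowel), it takes -dos, giving *oldevedos*.
The plural form *oldevedos*: last vowel = /o/, a back vowel → -ogo → *oldevedosogo*.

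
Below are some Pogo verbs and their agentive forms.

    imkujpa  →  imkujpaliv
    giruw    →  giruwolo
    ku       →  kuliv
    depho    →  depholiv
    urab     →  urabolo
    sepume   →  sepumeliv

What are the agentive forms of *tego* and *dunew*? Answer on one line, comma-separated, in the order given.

tegoliv, dunewolo

The alternation tracks the final sound of the stem — -olo when the stem ends in a consonant (*giruw*, *urab*); -liv when the stem ends in a vowel (*imkujpa*, *ku*, *depho*, *sepume*).
The final sound of *tego* is /o/, which is a vowel, so the suffix is -liv, giving *tegoliv*.
Since the final sound of *dunew* is /w/ (a consonant), it takes -olo, giving *dunewolo*.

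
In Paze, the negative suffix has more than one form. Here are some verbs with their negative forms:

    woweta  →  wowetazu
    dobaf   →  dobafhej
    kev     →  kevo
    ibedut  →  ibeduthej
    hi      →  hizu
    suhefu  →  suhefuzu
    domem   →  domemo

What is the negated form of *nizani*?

nizanizu

The suffix is conditioned by the final sound: -hej when the stem ends in a voiceless consonant (*dobaf*, *ibedut*); -o when the stem ends in a voiced consonant (*kev*, *domem*); -zu when the stem ends in a vowel (*woweta*, *hi*, *suhefu*).
*nizani*: final sound = /i/, a vowel → -zu → *nizanizu*.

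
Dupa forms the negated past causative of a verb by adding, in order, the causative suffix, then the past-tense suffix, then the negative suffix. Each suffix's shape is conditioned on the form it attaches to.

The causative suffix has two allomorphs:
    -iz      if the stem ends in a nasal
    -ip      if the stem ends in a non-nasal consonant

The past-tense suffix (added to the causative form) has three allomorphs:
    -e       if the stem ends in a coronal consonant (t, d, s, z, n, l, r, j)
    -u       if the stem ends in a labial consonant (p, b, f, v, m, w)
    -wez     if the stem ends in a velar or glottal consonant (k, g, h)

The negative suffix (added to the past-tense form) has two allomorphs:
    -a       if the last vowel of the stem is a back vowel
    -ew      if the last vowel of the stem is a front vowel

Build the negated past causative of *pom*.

pomizeew

*pom* — final consonant /m/ (a nasal) → -iz → *pomiz*.
The final consonant of the causative form *pomiz* is /z/, which is coronal, so the past-tense suffix is -e, giving *pomize*.
The past-tense form *pomize* — last vowel /e/ (a front vowel) → -ew → *pomizeew*.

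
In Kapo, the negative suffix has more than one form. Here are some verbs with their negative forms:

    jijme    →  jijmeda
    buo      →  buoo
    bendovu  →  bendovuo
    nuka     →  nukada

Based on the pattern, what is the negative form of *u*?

uo

Looking at the last vowel of each stem: -o when the last vowel of the stem is a rounded vowel (*buo*, *bendovu*); -da when the last vowel of the stem is an unrounded vowel (*jijme*, *nuka*).
The last vowel of *u* is /u/, which is a rounded vowel, so the suffix is -o, giving *uo*.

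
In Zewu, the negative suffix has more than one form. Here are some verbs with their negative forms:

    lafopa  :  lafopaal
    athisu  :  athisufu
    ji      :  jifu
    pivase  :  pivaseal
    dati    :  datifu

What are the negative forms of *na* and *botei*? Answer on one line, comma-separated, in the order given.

The pattern is height harmony: -fu when the last vowel of the stem is a high vowel (*athisu*, *ji*, *dati*); -al when the last vowel of the stem is a non-high vowel (*lafopa*, *pivase*).
*na*: last vowel = /a/, a non-high vowel → -al → *naal*.
The last vowel of *botei* is /i/, which is a high vowel, so the suffix is -fu, giving *boteifu*.

naal, boteifu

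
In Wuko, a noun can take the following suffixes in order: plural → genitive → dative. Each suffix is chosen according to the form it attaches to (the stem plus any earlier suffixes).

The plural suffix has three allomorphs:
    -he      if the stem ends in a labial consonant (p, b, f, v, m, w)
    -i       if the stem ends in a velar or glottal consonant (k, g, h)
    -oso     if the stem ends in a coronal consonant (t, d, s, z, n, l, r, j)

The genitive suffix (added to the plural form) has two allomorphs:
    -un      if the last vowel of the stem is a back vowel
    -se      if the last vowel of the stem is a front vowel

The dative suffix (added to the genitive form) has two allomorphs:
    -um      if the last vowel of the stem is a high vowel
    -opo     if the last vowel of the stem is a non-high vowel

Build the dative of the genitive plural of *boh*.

bohiseopo

*boh*: final consonant = /h/, velar/glottal → -i → *bohi*.
The plural form *bohi* — last vowel /i/ (a front vowel) → -se → *bohise*.
The genitive form *bohise* — last vowel /e/ (a non-high vowel) → -opo → *bohiseopo*.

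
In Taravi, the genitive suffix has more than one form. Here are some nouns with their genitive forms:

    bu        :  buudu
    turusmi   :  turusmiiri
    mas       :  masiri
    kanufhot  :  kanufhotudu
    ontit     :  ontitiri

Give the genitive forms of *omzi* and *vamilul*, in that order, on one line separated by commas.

Looking at the last vowel of each stem: -udu when the last vowel of the stem is a rounded vowel (*bu*, *kanufhot*); -iri when the last vowel of the stem is an unrounded vowel (*turusmi*, *mas*, *ontit*).
*omzi*: last vowel = /i/, an unrounded vowel → -iri → *omziiri*.
*vamilul*: last vowel = /u/, a rounded vowel → -udu → *vamiluludu*.

omziiri, vamiluludu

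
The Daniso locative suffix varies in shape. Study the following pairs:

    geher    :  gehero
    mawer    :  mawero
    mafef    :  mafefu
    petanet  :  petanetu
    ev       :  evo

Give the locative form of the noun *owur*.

owuro

Looking at the final consonant of each stem: -u when the stem ends in a voiceless consonant (*mafef*, *petanet*); -o when the stem ends in a voiced consonant (*geher*, *mawer*, *ev*).
Since the final consonant of *owur* is /r/ (voiced), it takes -o, giving *owuro*.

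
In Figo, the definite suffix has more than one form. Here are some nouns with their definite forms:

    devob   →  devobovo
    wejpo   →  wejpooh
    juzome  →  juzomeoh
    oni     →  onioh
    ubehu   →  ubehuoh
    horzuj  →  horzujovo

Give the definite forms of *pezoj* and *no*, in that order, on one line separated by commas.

The pattern is consonant vs. vowel: -ovo when the stem ends in a consonant (*devob*, *horzuj*); -oh when the stem ends in a vowel (*wejpo*, *juzome*, *oni*, *ubehu*).
*pezoj* — final sound /j/ (a consonant) → -ovo → *pezojovo*.
*no* — final sound /o/ (a vowel) → -oh → *nooh*.

pezojovo, nooh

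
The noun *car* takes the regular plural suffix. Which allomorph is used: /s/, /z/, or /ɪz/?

The stem *car* ends in a voiced non-sibilant sound.
The plural suffix surfaces as /ɪz/ after sibilants, /s/ after other voiceless consonants, and /z/ after other voiced sounds.
So the plural -s on *car* is pronounced /z/.

/z/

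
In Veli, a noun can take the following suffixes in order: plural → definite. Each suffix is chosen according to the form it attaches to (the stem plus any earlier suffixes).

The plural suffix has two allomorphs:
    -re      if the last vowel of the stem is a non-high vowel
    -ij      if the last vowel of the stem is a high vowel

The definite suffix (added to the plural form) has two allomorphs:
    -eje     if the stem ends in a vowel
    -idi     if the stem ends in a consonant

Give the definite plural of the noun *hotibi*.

The last vowel of *hotibi* is /i/, which is a high vowel, so the plural suffix is -ij, giving *hotibiij*.
The plural form *hotibiij* — final sound /j/ (a consonant) → -idi → *hotibiijidi*.

hotibiijidi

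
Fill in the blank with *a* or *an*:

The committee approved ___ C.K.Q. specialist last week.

a

The indefinite article is chosen by the initial *sound* of the following word, not its spelling.
The initialism *C.K.Q.* is read letter by letter; the first letter, C, is pronounced /siː/, which begins with a consonant sound.
So the article is *a*: The committee approved a C.K.Q. specialist last week.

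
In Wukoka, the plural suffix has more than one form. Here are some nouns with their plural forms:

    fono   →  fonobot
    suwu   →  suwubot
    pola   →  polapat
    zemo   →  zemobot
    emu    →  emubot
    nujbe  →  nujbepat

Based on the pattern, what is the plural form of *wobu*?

The alternation tracks the last vowel of the stem — -bot when the last vowel of the stem is a rounded vowel (*fono*, *suwu*, *zemo*, *emu*); -pat when the last vowel of the stem is an unrounded vowel (*pola*, *nujbe*).
Since the last vowel of *wobu* is /u/ (a rounded vowel), it takes -bot, giving *wobubot*.

wobubot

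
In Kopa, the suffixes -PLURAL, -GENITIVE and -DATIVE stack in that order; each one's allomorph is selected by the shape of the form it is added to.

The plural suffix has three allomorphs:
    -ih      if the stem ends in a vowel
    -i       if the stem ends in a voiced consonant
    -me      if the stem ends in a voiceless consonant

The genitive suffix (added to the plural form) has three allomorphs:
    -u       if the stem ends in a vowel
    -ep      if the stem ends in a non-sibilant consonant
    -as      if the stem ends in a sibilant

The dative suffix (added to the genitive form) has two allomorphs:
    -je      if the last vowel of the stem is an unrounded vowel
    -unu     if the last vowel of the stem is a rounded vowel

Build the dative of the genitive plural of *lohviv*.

lohviviuunu

The final sound of *lohviv* is /v/, which is a voiced consonant, so the plural suffix is -i, giving *lohvivi*.
The plural form *lohvivi* — final sound /i/ (a vowel) → -u → *lohviviu*.
The last vowel of the genitive form *lohviviu* is /u/, which is a rounded vowel, so the dative suffix is -unu, giving *lohviviuunu*.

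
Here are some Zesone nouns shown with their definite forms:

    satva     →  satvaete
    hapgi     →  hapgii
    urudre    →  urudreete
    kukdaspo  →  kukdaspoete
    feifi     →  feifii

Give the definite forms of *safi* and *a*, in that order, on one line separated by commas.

The suffix is conditioned by the last vowel: -i when the last vowel of the stem is a high vowel (*hapgi*, *feifi*); -ete when the last vowel of the stem is a non-high vowel (*satva*, *urudre*, *kukdaspo*).
The last vowel of *safi* is /i/, which is a high vowel, so the suffix is -i, giving *safii*.
*a* — last vowel /a/ (a non-high vowel) → -ete → *aete*.

safii, aete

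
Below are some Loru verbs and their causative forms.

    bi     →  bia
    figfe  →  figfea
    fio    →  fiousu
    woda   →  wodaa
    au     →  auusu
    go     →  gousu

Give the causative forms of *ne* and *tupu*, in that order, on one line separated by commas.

The pattern is rounding harmony: -usu when the last vowel of the stem is a rounded vowel (*fio*, *au*, *go*); -a when the last vowel of the stem is an unrounded vowel (*bi*, *figfe*, *woda*).
*ne*: last vowel = /e/, an unrounded vowel → -a → *nea*.
*tupu*: last vowel = /u/, a rounded vowel → -usu → *tupuusu*.

nea, tupuusu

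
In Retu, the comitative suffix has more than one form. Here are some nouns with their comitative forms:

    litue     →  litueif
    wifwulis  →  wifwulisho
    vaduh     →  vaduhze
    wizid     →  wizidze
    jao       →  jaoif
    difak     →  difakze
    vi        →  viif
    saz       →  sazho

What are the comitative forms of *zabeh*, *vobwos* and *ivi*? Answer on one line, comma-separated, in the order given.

zabehze, vobwosho, iviif

The alternation tracks the final sound of the stem — -ho when the stem ends in a sibilant (*wifwulis*, *saz*); -ze when the stem ends in a non-sibilant consonant (*vaduh*, *wizid*, *difak*); -if when the stem ends in a vowel (*litue*, *jao*, *vi*).
*zabeh* — final sound /h/ (a non-sibilant consonant) → -ze → *zabehze*.
*vobwos* — final sound /s/ (a sibilant) → -ho → *vobwosho*.
*ivi*: final sound = /i/, a vowel → -if → *iviif*.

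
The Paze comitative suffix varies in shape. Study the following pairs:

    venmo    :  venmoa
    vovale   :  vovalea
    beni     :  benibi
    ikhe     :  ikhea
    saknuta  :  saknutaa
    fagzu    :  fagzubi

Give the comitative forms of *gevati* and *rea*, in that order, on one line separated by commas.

The suffix is conditioned by the last vowel: -bi when the last vowel of the stem is a high vowel (*beni*, *fagzu*); -a when the last vowel of the stem is a non-high vowel (*venmo*, *vovale*, *ikhe*, *saknuta*).
*gevati*: last vowel = /i/, a high vowel → -bi → *gevatibi*.
Since the last vowel of *rea* is /a/ (a non-high vowel), it takes -a, giving *reaa*.

gevatibi, reaa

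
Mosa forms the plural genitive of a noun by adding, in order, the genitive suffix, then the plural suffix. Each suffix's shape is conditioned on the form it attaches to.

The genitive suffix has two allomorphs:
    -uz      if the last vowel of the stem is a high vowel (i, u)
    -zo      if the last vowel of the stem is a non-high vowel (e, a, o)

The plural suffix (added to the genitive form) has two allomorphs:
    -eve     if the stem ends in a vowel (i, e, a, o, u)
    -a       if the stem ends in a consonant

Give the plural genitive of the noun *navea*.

*navea*: last vowel = /a/, a non-high vowel → -zo → *naveazo*.
The genitive form *naveazo*: final sound = /o/, a vowel → -eve → *naveazoeve*.

naveazoeve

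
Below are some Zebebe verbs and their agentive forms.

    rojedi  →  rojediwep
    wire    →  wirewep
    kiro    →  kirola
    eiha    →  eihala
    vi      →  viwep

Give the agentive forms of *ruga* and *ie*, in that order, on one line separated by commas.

The alternation tracks the last vowel of the stem — -wep when the last vowel of the stem is a front vowel (*rojedi*, *wire*, *vi*); -la when the last vowel of the stem is a back vowel (*kiro*, *eiha*).
*ruga* — last vowel /a/ (a back vowel) → -la → *rugala*.
*ie* — last vowel /e/ (a front vowel) → -wep → *iewep*.

rugala, iewep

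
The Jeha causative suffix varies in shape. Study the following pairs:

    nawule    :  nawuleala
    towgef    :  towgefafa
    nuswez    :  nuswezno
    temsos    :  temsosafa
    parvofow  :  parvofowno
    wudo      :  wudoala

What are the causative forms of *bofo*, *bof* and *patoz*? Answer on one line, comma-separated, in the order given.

bofoala, bofafa, patozno

The pattern is voicing of the final sound: -afa when the stem ends in a voiceless consonant (*towgef*, *temsos*); -no when the stem ends in a voiced consonant (*nuswez*, *parvofow*); -ala when the stem ends in a vowel (*nawule*, *wudo*).
The final sound of *bofo* is /o/, which is a vowel, so the suffix is -ala, giving *bofoala*.
*bof* — final sound /f/ (a voiceless consonant) → -afa → *bofafa*.
*patoz*: final sound = /z/, a voiced consonant → -no → *patozno*.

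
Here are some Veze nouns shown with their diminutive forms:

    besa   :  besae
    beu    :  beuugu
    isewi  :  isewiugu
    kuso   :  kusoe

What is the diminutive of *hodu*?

The alternation tracks the last vowel of the stem — -ugu when the last vowel of the stem is a high vowel (*beu*, *isewi*); -e when the last vowel of the stem is a non-high vowel (*besa*, *kuso*).
Since the last vowel of *hodu* is /u/ (a high vowel), it takes -ugu, giving *hoduugu*.

hoduugu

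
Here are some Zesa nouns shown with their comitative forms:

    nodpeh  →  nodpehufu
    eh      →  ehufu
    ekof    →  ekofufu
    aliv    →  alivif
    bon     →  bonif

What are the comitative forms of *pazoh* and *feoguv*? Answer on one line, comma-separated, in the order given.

The alternation tracks the final consonant of the stem — -ufu when the stem ends in a voiceless consonant (*nodpeh*, *eh*, *ekof*); -if when the stem ends in a voiced consonant (*aliv*, *bon*).
The final consonant of *pazoh* is /h/, which is voiceless, so the suffix is -ufu, giving *pazohufu*.
*feoguv*: final consonant = /v/, voiced → -if → *feoguvif*.

pazohufu, feoguvif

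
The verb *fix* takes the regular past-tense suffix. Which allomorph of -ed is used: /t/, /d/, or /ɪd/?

The stem *fix* ends in a voiceless consonant other than /t/.
The -ed suffix is realized as /ɪd/ after /t, d/; as /t/ after other voiceless consonants; and as /d/ after other voiced sounds.
So -ed on *fix* is pronounced /t/.

/t/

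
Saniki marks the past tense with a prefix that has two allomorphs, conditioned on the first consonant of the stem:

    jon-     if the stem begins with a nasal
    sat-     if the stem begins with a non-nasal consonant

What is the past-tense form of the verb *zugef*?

The first consonant of *zugef* is /z/, which is non-nasal, so the prefix is sat-, giving *satzugef*.

satzugef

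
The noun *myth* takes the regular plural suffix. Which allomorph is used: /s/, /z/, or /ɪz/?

/s/

The stem *myth* ends in a voiceless non-sibilant consonant.
The plural suffix surfaces as /ɪz/ after sibilants, /s/ after other voiceless consonants, and /z/ after other voiced sounds.
So the plural -s on *myth* is pronounced /s/.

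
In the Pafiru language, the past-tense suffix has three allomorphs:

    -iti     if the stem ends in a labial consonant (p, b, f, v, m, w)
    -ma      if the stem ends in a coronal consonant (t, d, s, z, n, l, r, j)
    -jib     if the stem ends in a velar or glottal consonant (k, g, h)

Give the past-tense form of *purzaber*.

*purzaber*: final consonant = /r/, coronal → -ma → *purzaberma*.

purzaberma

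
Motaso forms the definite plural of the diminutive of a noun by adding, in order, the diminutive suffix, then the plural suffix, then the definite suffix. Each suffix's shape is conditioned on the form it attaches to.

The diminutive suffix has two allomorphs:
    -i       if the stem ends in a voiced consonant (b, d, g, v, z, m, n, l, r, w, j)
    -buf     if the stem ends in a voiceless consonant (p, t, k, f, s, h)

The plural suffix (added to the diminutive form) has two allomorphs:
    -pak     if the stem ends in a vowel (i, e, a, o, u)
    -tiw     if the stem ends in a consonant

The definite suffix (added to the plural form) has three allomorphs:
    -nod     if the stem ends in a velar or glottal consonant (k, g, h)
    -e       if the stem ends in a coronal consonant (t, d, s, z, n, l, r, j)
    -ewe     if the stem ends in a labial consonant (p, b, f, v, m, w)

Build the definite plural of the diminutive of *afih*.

The final consonant of *afih* is /h/, which is voiceless, so the diminutive suffix is -buf, giving *afihbuf*.
The diminutive form *afihbuf*: final sound = /f/, a consonant → -tiw → *afihbuftiw*.
The plural form *afihbuftiw*: final consonant = /w/, labial → -ewe → *afihbuftiwewe*.

afihbuftiwewe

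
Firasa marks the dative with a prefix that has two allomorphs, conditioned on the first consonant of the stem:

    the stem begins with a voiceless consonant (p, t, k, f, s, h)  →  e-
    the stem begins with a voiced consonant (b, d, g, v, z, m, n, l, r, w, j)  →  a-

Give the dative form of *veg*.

aveg

*veg*: first consonant = /v/, voiced → a- → *aveg*.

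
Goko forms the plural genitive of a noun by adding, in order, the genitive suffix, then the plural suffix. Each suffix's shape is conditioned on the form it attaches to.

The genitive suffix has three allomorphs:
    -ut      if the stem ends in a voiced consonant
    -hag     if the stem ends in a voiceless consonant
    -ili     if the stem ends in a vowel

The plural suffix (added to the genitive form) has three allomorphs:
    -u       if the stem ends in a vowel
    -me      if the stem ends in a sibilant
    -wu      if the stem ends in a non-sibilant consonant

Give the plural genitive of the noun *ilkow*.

ilkowutwu

*ilkow*: final sound = /w/, a voiced consonant → -ut → *ilkowut*.
Since the final sound of the genitive form *ilkowut* is /t/ (a non-sibilant consonant), it takes -wu, giving *ilkowutwu*.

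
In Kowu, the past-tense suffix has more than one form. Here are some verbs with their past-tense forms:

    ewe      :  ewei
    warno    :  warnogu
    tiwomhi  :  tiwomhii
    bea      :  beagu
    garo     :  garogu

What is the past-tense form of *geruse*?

The alternation tracks the last vowel of the stem — -i when the last vowel of the stem is a front vowel (*ewe*, *tiwomhi*); -gu when the last vowel of the stem is a back vowel (*warno*, *bea*, *garo*).
The last vowel of *geruse* is /e/, which is a front vowel, so the suffix is -i, giving *gerusei*.

gerusei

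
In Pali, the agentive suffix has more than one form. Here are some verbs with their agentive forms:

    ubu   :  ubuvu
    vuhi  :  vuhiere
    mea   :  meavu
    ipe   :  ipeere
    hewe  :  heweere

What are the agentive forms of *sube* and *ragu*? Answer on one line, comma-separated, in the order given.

subeere, raguvu

The pattern is front/back vowel harmony: -ere when the last vowel of the stem is a front vowel (*vuhi*, *ipe*, *hewe*); -vu when the last vowel of the stem is a back vowel (*ubu*, *mea*).
*sube* — last vowel /e/ (a front vowel) → -ere → *subeere*.
Since the last vowel of *ragu* is /u/ (a back vowel), it takes -vu, giving *raguvu*.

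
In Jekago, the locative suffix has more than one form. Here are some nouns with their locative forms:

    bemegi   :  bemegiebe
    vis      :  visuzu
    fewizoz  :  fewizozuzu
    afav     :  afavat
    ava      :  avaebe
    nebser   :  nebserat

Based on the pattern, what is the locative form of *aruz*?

aruzuzu

The pattern is sibilance of the final sound: -uzu when the stem ends in a sibilant (*vis*, *fewizoz*); -at when the stem ends in a non-sibilant consonant (*afav*, *nebser*); -ebe when the stem ends in a vowel (*bemegi*, *ava*).
*aruz*: final sound = /z/, a sibilant → -uzu → *aruzuzu*.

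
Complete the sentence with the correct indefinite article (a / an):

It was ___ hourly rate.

The indefinite article is chosen by the initial *sound* of the following word, not its spelling.
*hourly* begins with the sound /aʊ/ (silent h) — a vowel sound.
So the article is *an*: It was an hourly rate.

an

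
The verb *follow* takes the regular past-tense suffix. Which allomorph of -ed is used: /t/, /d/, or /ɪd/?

/d/

The stem *follow* ends in a voiced sound other than /d/.
The -ed suffix is realized as /ɪd/ after /t, d/; as /t/ after other voiceless consonants; and as /d/ after other voiced sounds.
So -ed on *follow* is pronounced /d/.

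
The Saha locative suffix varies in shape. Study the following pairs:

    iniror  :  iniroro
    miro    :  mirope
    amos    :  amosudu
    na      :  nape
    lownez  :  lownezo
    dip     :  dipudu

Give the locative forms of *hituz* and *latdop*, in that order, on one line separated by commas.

hituzo, latdopudu

The suffix is conditioned by the final sound: -udu when the stem ends in a voiceless consonant (*amos*, *dip*); -o when the stem ends in a voiced consonant (*iniror*, *lownez*); -pe when the stem ends in a vowel (*miro*, *na*).
*hituz*: final sound = /z/, a voiced consonant → -o → *hituzo*.
*latdop* — final sound /p/ (a voiceless consonant) → -udu → *latdopudu*.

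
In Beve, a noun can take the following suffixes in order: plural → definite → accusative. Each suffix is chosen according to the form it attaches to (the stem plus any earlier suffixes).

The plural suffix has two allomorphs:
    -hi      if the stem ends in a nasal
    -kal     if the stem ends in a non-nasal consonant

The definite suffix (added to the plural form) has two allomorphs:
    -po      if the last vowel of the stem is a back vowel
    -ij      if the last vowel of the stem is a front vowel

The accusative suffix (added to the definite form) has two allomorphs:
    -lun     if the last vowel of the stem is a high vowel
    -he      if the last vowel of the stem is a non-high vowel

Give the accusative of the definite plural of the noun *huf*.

*huf* — final consonant /f/ (non-nasal) → -kal → *hufkal*.
The plural form *hufkal* — last vowel /a/ (a back vowel) → -po → *hufkalpo*.
The last vowel of the definite form *hufkalpo* is /o/, which is a non-high vowel, so the accusative suffix is -he, giving *hufkalpohe*.

hufkalpohe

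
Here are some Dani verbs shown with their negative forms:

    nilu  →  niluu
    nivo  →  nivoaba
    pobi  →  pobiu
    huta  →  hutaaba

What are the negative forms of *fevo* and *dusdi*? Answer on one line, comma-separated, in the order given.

fevoaba, dusdiu

The pattern is height harmony: -u when the last vowel of the stem is a high vowel (*nilu*, *pobi*); -aba when the last vowel of the stem is a non-high vowel (*nivo*, *huta*).
The last vowel of *fevo* is /o/, which is a non-high vowel, so the suffix is -aba, giving *fevoaba*.
Since the last vowel of *dusdi* is /i/ (a high vowel), it takes -u, giving *dusdiu*.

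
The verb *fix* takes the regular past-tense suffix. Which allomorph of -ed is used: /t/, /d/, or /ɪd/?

The stem *fix* ends in a voiceless consonant other than /t/.
The -ed suffix is realized as /ɪd/ after /t, d/; as /t/ after other voiceless consonants; and as /d/ after other voiced sounds.
So -ed on *fix* is pronounced /t/.

/t/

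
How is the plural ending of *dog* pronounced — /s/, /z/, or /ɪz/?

The stem *dog* ends in a voiced non-sibilant sound.
The plural suffix surfaces as /ɪz/ after sibilants, /s/ after other voiceless consonants, and /z/ after other voiced sounds.
So the plural -s on *dog* is pronounced /z/.

/z/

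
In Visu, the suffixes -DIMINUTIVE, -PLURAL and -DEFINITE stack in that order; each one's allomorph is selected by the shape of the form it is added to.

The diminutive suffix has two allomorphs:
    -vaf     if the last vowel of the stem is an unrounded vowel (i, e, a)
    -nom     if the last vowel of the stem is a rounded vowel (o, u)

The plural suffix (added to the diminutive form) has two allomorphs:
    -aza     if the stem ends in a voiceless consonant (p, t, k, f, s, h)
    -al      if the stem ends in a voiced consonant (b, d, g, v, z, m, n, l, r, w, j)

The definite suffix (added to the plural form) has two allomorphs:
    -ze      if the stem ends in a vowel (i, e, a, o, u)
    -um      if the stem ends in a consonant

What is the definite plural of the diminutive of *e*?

Since the last vowel of *e* is /e/ (an unrounded vowel), it takes -vaf, giving *evaf*.
Since the final consonant of the diminutive form *evaf* is /f/ (voiceless), it takes -aza, giving *evafaza*.
The plural form *evafaza*: final sound = /a/, a vowel → -ze → *evafazaze*.

evafazaze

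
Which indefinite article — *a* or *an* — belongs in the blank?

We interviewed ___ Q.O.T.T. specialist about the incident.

The indefinite article is chosen by the initial *sound* of the following word, not its spelling.
The initialism *Q.O.T.T.* is read letter by letter; the first letter, Q, is pronounced /kjuː/, which begins with a consonant sound.
So the article is *a*: We interviewed a Q.O.T.T. specialist about the incident.

a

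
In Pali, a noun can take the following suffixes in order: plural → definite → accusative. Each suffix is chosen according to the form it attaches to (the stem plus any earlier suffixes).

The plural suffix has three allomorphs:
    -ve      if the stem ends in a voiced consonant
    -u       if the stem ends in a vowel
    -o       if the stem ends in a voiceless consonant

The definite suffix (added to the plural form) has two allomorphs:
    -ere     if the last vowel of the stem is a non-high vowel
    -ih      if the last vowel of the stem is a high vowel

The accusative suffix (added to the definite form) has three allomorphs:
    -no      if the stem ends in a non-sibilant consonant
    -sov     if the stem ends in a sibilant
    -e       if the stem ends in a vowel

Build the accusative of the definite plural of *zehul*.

*zehul*: final sound = /l/, a voiced consonant → -ve → *zehulve*.
Since the last vowel of the plural form *zehulve* is /e/ (a non-high vowel), it takes -ere, giving *zehulveere*.
The definite form *zehulveere* — final sound /e/ (a vowel) → -e → *zehulveeree*.

zehulveeree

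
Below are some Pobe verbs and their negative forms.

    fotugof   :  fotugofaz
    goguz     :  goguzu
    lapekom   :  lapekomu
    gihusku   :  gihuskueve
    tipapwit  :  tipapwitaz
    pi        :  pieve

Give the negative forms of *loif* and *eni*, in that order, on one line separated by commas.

loifaz, enieve

Looking at the final sound of each stem: -az when the stem ends in a voiceless consonant (*fotugof*, *tipapwit*); -u when the stem ends in a voiced consonant (*goguz*, *lapekom*); -eve when the stem ends in a vowel (*gihusku*, *pi*).
The final sound of *loif* is /f/, which is a voiceless consonant, so the suffix is -az, giving *loifaz*.
The final sound of *eni* is /i/, which is a vowel, so the suffix is -eve, giving *enieve*.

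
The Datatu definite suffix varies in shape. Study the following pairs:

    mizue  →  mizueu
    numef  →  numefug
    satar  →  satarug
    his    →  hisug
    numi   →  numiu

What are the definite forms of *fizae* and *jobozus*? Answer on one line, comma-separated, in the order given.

The alternation tracks the final sound of the stem — -ug when the stem ends in a consonant (*numef*, *satar*, *his*); -u when the stem ends in a vowel (*mizue*, *numi*).
The final sound of *fizae* is /e/, which is a vowel, so the suffix is -u, giving *fizaeu*.
Since the final sound of *jobozus* is /s/ (a consonant), it takes -ug, giving *jobozusug*.

fizaeu, jobozusug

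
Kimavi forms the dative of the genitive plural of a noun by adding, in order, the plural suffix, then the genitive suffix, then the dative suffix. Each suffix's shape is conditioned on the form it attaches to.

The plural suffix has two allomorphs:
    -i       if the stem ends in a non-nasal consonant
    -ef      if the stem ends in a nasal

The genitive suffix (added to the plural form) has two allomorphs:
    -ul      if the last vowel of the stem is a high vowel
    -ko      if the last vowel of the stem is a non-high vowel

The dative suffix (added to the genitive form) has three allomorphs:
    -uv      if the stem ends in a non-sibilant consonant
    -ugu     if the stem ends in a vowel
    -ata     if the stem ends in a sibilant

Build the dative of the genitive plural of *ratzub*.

ratzubiuluv

The final consonant of *ratzub* is /b/, which is non-nasal, so the plural suffix is -i, giving *ratzubi*.
Since the last vowel of the plural form *ratzubi* is /i/ (a high vowel), it takes -ul, giving *ratzubiul*.
The final sound of the genitive form *ratzubiul* is /l/, which is a non-sibilant consonant, so the dative suffix is -uv, giving *ratzubiuluv*.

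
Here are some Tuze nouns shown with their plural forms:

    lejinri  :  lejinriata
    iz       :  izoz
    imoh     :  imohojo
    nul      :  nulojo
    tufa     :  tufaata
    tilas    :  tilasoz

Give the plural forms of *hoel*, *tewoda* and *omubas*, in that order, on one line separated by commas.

hoelojo, tewodaata, omubasoz

The pattern is sibilance of the final sound: -oz when the stem ends in a sibilant (*iz*, *tilas*); -ojo when the stem ends in a non-sibilant consonant (*imoh*, *nul*); -ata when the stem ends in a vowel (*lejinri*, *tufa*).
*hoel* — final sound /l/ (a non-sibilant consonant) → -ojo → *hoelojo*.
The final sound of *tewoda* is /a/, which is a vowel, so the suffix is -ata, giving *tewodaata*.
Since the final sound of *omubas* is /s/ (a sibilant), it takes -oz, giving *omubasoz*.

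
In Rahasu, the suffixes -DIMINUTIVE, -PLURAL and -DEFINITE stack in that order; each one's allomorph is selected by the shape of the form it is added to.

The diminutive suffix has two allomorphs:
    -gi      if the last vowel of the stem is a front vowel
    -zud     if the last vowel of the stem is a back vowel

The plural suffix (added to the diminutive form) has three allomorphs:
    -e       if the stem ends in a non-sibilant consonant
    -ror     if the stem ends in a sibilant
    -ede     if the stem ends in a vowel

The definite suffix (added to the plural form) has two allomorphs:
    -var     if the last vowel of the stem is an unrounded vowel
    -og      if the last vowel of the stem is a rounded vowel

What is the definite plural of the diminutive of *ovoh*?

ovohzudevar

The last vowel of *ovoh* is /o/, which is a back vowel, so the diminutive suffix is -zud, giving *ovohzud*.
Since the final sound of the diminutive form *ovohzud* is /d/ (a non-sibilant consonant), it takes -e, giving *ovohzude*.
The plural form *ovohzude*: last vowel = /e/, an unrounded vowel → -var → *ovohzudevar*.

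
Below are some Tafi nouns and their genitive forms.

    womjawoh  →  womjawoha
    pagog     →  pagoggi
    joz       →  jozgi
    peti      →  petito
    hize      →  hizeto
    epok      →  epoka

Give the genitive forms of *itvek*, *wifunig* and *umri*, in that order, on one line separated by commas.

The alternation tracks the final sound of the stem — -a when the stem ends in a voiceless consonant (*womjawoh*, *epok*); -gi when the stem ends in a voiced consonant (*pagog*, *joz*); -to when the stem ends in a vowel (*peti*, *hize*).
*itvek* — final sound /k/ (a voiceless consonant) → -a → *itveka*.
Since the final sound of *wifunig* is /g/ (a voiced consonant), it takes -gi, giving *wifuniggi*.
*umri*: final sound = /i/, a vowel → -to → *umrito*.

itveka, wifuniggi, umrito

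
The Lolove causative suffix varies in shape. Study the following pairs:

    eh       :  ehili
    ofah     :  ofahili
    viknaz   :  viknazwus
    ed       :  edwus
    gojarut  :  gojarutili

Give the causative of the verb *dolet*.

doletili

Looking at the final consonant of each stem: -ili when the stem ends in a voiceless consonant (*eh*, *ofah*, *gojarut*); -wus when the stem ends in a voiced consonant (*viknaz*, *ed*).
*dolet*: final consonant = /t/, voiceless → -ili → *doletili*.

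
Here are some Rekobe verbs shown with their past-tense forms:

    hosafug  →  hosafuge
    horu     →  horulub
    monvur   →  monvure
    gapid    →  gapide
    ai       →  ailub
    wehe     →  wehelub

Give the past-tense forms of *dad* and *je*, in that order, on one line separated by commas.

dade, jelub

The suffix is conditioned by the final sound: -e when the stem ends in a consonant (*hosafug*, *monvur*, *gapid*); -lub when the stem ends in a vowel (*horu*, *ai*, *wehe*).
*dad* — final sound /d/ (a consonant) → -e → *dade*.
*je*: final sound = /e/, a vowel → -lub → *jelub*.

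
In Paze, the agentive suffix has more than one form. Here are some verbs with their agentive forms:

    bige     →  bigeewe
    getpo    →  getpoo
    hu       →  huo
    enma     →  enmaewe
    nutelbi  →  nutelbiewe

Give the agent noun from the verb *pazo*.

The suffix is conditioned by the last vowel: -o when the last vowel of the stem is a rounded vowel (*getpo*, *hu*); -ewe when the last vowel of the stem is an unrounded vowel (*bige*, *enma*, *nutelbi*).
Since the last vowel of *pazo* is /o/ (a rounded vowel), it takes -o, giving *pazoo*.

pazoo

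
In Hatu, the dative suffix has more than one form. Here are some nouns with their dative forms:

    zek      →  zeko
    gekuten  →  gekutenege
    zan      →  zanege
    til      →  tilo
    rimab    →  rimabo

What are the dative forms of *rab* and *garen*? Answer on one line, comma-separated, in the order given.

The suffix is conditioned by the final consonant: -ege when the stem ends in a nasal (*gekuten*, *zan*); -o when the stem ends in a non-nasal consonant (*zek*, *til*, *rimab*).
The final consonant of *rab* is /b/, which is non-nasal, so the suffix is -o, giving *rabo*.
Since the final consonant of *garen* is /n/ (a nasal), it takes -ege, giving *garenege*.

rabo, garenege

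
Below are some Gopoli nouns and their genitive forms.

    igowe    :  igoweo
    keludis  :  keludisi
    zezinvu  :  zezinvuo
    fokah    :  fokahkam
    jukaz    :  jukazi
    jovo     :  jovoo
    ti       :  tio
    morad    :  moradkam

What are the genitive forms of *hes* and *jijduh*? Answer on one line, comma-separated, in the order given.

Looking at the final sound of each stem: -i when the stem ends in a sibilant (*keludis*, *jukaz*); -kam when the stem ends in a non-sibilant consonant (*fokah*, *morad*); -o when the stem ends in a vowel (*igowe*, *zezinvu*, *jovo*, *ti*).
The final sound of *hes* is /s/, which is a sibilant, so the suffix is -i, giving *hesi*.
Since the final sound of *jijduh* is /h/ (a non-sibilant consonant), it takes -kam, giving *jijduhkam*.

hesi, jijduhkam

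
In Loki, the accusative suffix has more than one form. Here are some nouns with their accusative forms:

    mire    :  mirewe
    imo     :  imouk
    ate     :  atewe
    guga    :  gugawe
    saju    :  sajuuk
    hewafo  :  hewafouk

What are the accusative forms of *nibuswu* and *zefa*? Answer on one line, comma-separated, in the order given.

nibuswuuk, zefawe

Looking at the last vowel of each stem: -uk when the last vowel of the stem is a rounded vowel (*imo*, *saju*, *hewafo*); -we when the last vowel of the stem is an unrounded vowel (*mire*, *ate*, *guga*).
Since the last vowel of *nibuswu* is /u/ (a rounded vowel), it takes -uk, giving *nibuswuuk*.
*zefa* — last vowel /a/ (an unrounded vowel) → -we → *zefawe*.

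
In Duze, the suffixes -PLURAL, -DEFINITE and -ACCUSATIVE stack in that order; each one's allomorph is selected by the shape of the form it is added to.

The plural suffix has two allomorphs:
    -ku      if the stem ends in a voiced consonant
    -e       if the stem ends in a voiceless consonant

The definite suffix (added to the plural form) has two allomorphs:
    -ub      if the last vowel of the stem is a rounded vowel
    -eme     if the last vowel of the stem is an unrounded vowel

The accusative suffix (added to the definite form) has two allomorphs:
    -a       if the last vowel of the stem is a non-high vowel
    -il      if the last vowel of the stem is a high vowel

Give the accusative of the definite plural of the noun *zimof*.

Since the final consonant of *zimof* is /f/ (voiceless), it takes -e, giving *zimofe*.
The last vowel of the plural form *zimofe* is /e/, which is an unrounded vowel, so the definite suffix is -eme, giving *zimofeeme*.
The definite form *zimofeeme* — last vowel /e/ (a non-high vowel) → -a → *zimofeemea*.

zimofeemea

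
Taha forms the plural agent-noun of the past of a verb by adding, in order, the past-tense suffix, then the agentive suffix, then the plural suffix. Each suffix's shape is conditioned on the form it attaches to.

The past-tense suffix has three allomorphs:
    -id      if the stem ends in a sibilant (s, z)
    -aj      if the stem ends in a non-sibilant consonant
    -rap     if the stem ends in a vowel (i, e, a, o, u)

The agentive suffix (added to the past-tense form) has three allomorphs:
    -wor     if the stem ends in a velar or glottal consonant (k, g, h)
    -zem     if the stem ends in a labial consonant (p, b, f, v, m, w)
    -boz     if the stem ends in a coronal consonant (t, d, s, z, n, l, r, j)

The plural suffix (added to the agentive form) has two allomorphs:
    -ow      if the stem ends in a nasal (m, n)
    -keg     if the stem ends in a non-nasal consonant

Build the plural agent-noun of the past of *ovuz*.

*ovuz* — final sound /z/ (a sibilant) → -id → *ovuzid*.
The past-tense form *ovuzid*: final consonant = /d/, coronal → -boz → *ovuzidboz*.
The agentive form *ovuzidboz* — final consonant /z/ (non-nasal) → -keg → *ovuzidbozkeg*.

ovuzidbozkeg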